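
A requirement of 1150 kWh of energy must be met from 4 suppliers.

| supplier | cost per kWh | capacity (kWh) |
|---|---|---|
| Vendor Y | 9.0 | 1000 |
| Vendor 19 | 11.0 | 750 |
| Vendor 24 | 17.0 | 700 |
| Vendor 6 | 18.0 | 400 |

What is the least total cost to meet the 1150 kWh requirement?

10650

Use suppliers in increasing cost order.
Take 1000 from Vendor Y at 9.0 ; need 150 more.
Vendor 19 (11.0): take the remaining 150 ; done.
Vendor 24, Vendor 6: unused.
Cost = 1000×9.0 + 150×11.0 = 10650.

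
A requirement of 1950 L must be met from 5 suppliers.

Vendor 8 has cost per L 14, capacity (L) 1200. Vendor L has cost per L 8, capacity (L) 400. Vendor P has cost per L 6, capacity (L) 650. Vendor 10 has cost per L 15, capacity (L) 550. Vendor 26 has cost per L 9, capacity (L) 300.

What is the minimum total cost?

18200

Cheapest first:
Take 650 from Vendor P at 6 — need 1300 more.
Vendor L at 8: take all 400 L — 900 still needed.
Vendor 26 at 9: take all 300 L — 600 still needed.
Vendor 8 (14): take the remaining 600 — done.
Vendor 10: unused.
Cost = 650×6 + 400×8 + 300×9 + 600×14 = 18200.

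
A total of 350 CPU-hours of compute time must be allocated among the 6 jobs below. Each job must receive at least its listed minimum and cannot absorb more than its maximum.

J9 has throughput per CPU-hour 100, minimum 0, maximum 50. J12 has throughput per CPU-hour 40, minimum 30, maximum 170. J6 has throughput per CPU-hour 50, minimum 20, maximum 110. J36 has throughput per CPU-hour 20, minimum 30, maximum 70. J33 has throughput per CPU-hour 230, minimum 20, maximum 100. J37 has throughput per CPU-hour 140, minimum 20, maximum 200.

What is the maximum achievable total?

49600

Meeting every minimum uses 0+30+20+30+20+20 = 120 CPU-hours, leaving 230.
Rank by throughput per CPU-hour: J33 230 > J37 140 > J9 100 > J6 50 > J12 40 > J36 20.
J33 takes 80 more to reach its cap of 100 ; 150 left.
J37 has room for 180 more but only 150 remain, so it gets 170.
Total = 40×30 + 50×20 + 20×30 + 230×100 + 140×170 = 49600.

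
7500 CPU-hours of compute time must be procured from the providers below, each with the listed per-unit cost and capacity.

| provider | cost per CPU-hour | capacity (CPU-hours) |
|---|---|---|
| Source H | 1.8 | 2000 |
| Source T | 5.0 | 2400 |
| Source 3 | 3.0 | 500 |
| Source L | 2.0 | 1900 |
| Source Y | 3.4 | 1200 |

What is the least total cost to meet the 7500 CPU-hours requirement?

22480

Cheapest first:
Source H at 1.8: take all 2000 CPU-hours → 5500 still needed.
Take 1900 from Source L at 2.0 → need 3600 more.
Source 3 at 3.0: take all 500 CPU-hours → 3100 still needed.
Take 1200 from Source Y at 3.4 → need 1900 more.
Source T at 5.0: take 1900 of its 2400 → requirement met.
Cost = 2000×1.8 + 1900×2.0 + 500×3.0 + 1200×3.4 + 1900×5.0 = 22480.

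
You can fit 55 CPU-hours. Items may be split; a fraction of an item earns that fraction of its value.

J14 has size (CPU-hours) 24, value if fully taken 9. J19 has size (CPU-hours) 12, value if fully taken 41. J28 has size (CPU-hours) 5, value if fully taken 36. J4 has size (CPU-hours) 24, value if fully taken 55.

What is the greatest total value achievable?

Best value per unit of size first: J28 36/5≈7.2, J19 41/12≈3.42, J4 55/24≈2.29, J14 9/24≈0.375.
Take all of J28 (5 CPU-hours, value 36) → 50 CPU-hours left.
J19: take in full, 12 CPU-hours for value 41 → 38 left.
J4: take in full, 24 CPU-hours for value 55 → 14 left.
Fill the last 14 CPU-hours with part of J14: 14/24 of it earns 5.25.
Total value = 137.25.

137.25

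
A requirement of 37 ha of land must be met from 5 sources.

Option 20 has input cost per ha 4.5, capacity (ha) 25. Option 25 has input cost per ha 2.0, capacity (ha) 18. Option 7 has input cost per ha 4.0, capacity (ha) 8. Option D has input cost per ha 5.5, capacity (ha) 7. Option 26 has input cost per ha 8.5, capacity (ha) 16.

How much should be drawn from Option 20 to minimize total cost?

11

Cheapest first:
Take 18 from Option 25 at 2.0 ; need 19 more.
Option 7 at 4.0: take all 8 ha ; 11 still needed.
Option 20 at 4.5: take 11 of its 25 ; requirement met.
Option D, Option 26: unused.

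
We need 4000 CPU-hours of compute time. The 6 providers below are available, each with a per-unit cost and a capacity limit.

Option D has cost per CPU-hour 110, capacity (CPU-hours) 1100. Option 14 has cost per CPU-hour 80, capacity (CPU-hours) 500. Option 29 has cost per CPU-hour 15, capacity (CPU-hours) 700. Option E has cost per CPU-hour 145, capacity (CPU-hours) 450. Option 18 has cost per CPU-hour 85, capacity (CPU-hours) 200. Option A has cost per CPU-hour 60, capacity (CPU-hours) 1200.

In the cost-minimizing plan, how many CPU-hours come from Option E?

300

Fill from the cheapest provider first.
Take 700 from Option 29 at 15 → need 3300 more.
Option A (60): use full 1200 → 2100 CPU-hours to go.
Take 500 from Option 14 at 80 → need 1600 more.
Option 18 at 85: take all 200 CPU-hours → 1400 still needed.
Take 1100 from Option D at 110 → need 300 more.
Option E (145): take the remaining 300 → done.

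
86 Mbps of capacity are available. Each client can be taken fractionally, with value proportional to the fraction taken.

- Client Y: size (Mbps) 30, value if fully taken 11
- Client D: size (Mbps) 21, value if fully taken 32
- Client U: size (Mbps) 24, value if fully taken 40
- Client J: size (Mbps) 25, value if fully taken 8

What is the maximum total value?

Rank by value-to-size ratio: Client U 40/24≈1.67, Client D 32/21≈1.52, Client Y 11/30≈0.367, Client J 8/25≈0.32.
All 24 Mbps of Client U fit (value 40) ; 62 remain.
All 21 Mbps of Client D fit (value 32) ; 41 remain.
Take all of Client Y (30 Mbps, value 11) ; 11 Mbps left.
Fill the last 11 Mbps with part of Client J: 11/25 of it earns 3.52.
Total value = 86.52.

86.52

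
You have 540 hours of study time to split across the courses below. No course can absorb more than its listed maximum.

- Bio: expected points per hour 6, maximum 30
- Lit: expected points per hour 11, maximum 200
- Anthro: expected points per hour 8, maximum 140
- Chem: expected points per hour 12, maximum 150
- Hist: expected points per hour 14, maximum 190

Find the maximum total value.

Order the courses by expected points per hour: Hist 14 > Chem 12 > Lit 11 > Anthro 8 > Bio 6.
Hist takes 190 to reach its cap of 190 — 350 left.
Chem takes 150 to reach its cap of 150 — 200 left.
Give Lit 200 to hit its cap of 200 — 0 left.
Total = 11×200 + 12×150 + 14×190 = 6660.

6660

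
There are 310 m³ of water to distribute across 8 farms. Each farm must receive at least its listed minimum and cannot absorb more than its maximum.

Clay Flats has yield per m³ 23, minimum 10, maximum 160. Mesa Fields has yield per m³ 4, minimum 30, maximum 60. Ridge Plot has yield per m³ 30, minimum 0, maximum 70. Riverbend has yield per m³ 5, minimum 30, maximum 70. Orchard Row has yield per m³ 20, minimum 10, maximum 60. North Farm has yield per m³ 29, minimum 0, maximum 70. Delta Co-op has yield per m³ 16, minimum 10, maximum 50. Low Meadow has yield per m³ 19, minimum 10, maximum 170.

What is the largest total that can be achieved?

6790

Meeting every minimum uses 10+30+0+30+10+0+10+10 = 100 m³, leaving 210.
Highest yield per m³ first: Ridge Plot 30 > North Farm 29 > Clay Flats 23 > Orchard Row 20 > Low Meadow 19 > Delta Co-op 16 > Riverbend 5 > Mesa Fields 4.
Ridge Plot takes 70 more to reach its cap of 70 ; 140 left.
North Farm: +70 to 70 (cap) ; 70 left.
Only 70 left; Clay Flats takes them to reach 80.
Total = 23×80 + 4×30 + 30×70 + 5×30 + 20×10 + 29×70 + 16×10 + 19×10 = 6790.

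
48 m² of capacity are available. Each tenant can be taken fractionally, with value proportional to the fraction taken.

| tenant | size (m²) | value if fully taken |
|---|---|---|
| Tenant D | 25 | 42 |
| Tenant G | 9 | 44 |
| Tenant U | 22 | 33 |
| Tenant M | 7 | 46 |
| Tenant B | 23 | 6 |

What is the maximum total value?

Best value per unit of size first: Tenant M 46/7≈6.57, Tenant G 44/9≈4.89, Tenant D 42/25≈1.68, Tenant U 33/22≈1.5, Tenant B 6/23≈0.261.
Take all of Tenant M (7 m², value 46) — 41 m² left.
Tenant G: take in full, 9 m² for value 44 — 32 left.
Take all of Tenant D (25 m², value 42) — 7 m² left.
Fill the last 7 m² with part of Tenant U: 7/22 of it earns 10.5.
Total value = 142.5.

142.5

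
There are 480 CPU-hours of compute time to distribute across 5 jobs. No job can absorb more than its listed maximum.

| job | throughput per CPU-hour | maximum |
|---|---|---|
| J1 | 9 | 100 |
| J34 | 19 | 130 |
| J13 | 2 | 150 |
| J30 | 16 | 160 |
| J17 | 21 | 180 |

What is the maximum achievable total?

Highest throughput per CPU-hour first: J17 21 > J34 19 > J30 16 > J1 9 > J13 2.
J17 takes 180 to reach its cap of 180 — 300 left.
Give J34 130 to hit its cap of 130 — 170 left.
J30: +160 to 160 (cap) — 10 left.
J1: +10 (room for 100) → 10. Pool exhausted.
Total = 9×10 + 19×130 + 16×160 + 21×180 = 8900.

8900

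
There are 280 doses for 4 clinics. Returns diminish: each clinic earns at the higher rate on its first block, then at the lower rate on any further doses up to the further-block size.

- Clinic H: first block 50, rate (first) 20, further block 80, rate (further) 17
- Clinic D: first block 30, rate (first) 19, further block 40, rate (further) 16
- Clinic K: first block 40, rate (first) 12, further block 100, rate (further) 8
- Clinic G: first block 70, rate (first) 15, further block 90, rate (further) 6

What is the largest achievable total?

Order all 8 blocks by rate: Clinic H/tier1 20 > Clinic D/tier1 19 > Clinic H/tier2 17 > Clinic D/tier2 16 > Clinic G/tier1 15 > Clinic K/tier1 12 > Clinic K/tier2 8 > Clinic G/tier2 6.
Clinic H/tier1 (20): +50 ; 230 left.
Fill Clinic D tier1 block (30 at 19) ; 200 left.
Fill Clinic H tier2 block (80 at 17) ; 120 left.
Clinic D/tier2 (16): +40 ; 80 left.
Fill Clinic G tier1 block (70 at 15) ; 10 left.
Clinic K tier1 at 12: only 10 left, fill 10.
Total = 20×50 + 19×30 + 17×80 + 16×40 + 15×70 + 12×10 = 4740.

4740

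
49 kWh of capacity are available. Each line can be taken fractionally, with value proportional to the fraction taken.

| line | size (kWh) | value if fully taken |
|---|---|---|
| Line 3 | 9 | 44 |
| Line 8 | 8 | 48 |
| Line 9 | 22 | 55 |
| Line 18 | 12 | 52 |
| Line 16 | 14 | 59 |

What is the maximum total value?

218

Rank by value-to-size ratio: Line 8 48/8≈6, Line 3 44/9≈4.89, Line 18 52/12≈4.33, Line 16 59/14≈4.21, Line 9 55/22≈2.5.
All 8 kWh of Line 8 fit (value 48) ; 41 remain.
Line 3: take in full, 9 kWh for value 44 ; 32 left.
All 12 kWh of Line 18 fit (value 52) ; 20 remain.
All 14 kWh of Line 16 fit (value 59) ; 6 remain.
Only 6 kWh remain; take 6/22 of Line 9 for value 55×6/22 = 15.
Total value = 218.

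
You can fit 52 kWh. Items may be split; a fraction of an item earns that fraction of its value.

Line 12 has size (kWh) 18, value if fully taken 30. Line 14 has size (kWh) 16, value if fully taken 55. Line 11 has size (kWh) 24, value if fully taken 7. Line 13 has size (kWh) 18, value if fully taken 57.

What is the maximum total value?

Best value per unit of size first: Line 14 55/16≈3.44, Line 13 57/18≈3.17, Line 12 30/18≈1.67, Line 11 7/24≈0.292.
All 16 kWh of Line 14 fit (value 55) → 36 remain.
Take all of Line 13 (18 kWh, value 57) → 18 kWh left.
Line 12: take in full, 18 kWh for value 30 → 0 left.
Total value = 142.

142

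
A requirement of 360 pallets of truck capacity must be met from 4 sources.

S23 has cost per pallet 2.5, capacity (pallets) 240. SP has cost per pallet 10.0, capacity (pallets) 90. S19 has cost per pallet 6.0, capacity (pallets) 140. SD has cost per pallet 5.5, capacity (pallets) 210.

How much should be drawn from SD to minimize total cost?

120

Fill from the cheapest source first.
S23 (2.5): use full 240 → 120 pallets to go.
SD at 5.5: take 120 of its 210 → requirement met.
S19, SP: unused.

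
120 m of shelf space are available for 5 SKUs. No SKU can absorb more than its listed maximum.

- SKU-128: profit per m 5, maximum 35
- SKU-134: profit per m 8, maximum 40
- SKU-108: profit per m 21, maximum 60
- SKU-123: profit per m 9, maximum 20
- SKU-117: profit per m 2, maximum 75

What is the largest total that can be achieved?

1760

Highest profit per m first: SKU-108 21 > SKU-123 9 > SKU-134 8 > SKU-128 5 > SKU-117 2.
Give SKU-108 60 to hit its cap of 60 → 60 left.
Give SKU-123 20 to hit its cap of 20 → 40 left.
SKU-134: +40 to 40 (cap) → 0 left.
Total = 8×40 + 21×60 + 9×20 = 1760.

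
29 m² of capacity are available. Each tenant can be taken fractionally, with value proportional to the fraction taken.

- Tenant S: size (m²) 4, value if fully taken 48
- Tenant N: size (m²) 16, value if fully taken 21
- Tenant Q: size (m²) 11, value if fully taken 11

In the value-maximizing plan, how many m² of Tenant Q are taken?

Sort by value density: Tenant S 48/4≈12, Tenant N 21/16≈1.31, Tenant Q 11/11≈1.
Tenant S: take in full, 4 m² for value 48 — 25 left.
Take all of Tenant N (16 m², value 21) — 9 m² left.
9 m² left: a 9/11 share of Tenant Q gives 11×9/11 = 9.

9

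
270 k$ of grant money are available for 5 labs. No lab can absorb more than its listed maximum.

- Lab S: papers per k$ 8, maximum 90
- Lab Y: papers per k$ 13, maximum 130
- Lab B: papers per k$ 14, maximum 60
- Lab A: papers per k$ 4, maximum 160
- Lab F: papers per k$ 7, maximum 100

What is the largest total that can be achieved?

3170

Rank by papers per k$: Lab B 14 > Lab Y 13 > Lab S 8 > Lab F 7 > Lab A 4.
Lab B takes 60 to reach its cap of 60 — 210 left.
Lab Y: +130 to 130 (cap) — 80 left.
Lab S: +80 (room for 90) → 80. Pool exhausted.
Total = 8×80 + 13×130 + 14×60 = 3170.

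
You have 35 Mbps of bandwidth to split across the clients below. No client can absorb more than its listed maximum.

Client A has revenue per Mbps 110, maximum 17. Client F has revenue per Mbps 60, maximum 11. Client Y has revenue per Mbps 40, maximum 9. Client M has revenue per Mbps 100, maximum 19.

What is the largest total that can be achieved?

Rank by revenue per Mbps: Client A 110 > Client M 100 > Client F 60 > Client Y 40.
Client A: +17 to 17 (cap) — 18 left.
Only 18 left; Client M takes them to reach 18.
Total = 110×17 + 100×18 = 3670.

3670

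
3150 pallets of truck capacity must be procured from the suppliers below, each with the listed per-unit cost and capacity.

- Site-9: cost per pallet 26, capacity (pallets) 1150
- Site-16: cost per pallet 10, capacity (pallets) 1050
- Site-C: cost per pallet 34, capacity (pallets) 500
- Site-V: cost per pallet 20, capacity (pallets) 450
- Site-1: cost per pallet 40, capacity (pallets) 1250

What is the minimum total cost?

Cheapest first:
Site-16 at 10: take all 1050 pallets ; 2100 still needed.
Site-V (20): use full 450 ; 1650 pallets to go.
Site-9 (26): use full 1150 ; 500 pallets to go.
Site-C (34): use full 500 ; 0 pallets to go.
Site-1: unused.
Cost = 1050×10 + 450×20 + 1150×26 + 500×34 = 66400.

66400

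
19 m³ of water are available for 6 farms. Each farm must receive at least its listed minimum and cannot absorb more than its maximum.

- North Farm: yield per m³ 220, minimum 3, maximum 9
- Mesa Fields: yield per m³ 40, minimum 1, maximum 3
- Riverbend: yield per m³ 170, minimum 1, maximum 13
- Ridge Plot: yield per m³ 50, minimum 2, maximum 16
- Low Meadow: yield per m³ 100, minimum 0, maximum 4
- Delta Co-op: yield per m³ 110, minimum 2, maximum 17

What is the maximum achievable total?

Meeting every minimum uses 3+1+1+2+0+2 = 9 m³, leaving 10.
Rank by yield per m³: North Farm 220 > Riverbend 170 > Delta Co-op 110 > Low Meadow 100 > Ridge Plot 50 > Mesa Fields 40.
North Farm: +6 to 9 (cap) — 4 left.
Riverbend has room for 12 more but only 4 remain, so it gets 5.
Total = 220×9 + 40×1 + 170×5 + 50×2 + 110×2 = 3190.

3190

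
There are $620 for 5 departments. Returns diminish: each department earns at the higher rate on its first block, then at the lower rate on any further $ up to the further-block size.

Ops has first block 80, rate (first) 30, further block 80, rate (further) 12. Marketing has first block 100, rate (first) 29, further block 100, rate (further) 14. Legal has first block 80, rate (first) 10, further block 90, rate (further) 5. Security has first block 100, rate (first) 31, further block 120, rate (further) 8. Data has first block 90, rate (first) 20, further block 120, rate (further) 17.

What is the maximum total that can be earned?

14000

Treat each block as its own option and order by rate: Security/first 31 > Ops/first 30 > Marketing/first 29 > Data/first 20 > Data/second 17 > Marketing/second 14 > Ops/second 12 > Legal/first 10 > Security/second 8 > Legal/second 5.
Fill Security first block (100 at 31) → 520 left.
Ops first at 30: fill all 80 → 440 left.
Marketing/first (29): +100 → 340 left.
Fill Data first block (90 at 20) → 250 left.
Data/second (17): +120 → 130 left.
Marketing second at 14: fill all 100 → 30 left.
Ops second at 12: only 30 left, fill 30.
Total = 31×100 + 30×80 + 29×100 + 20×90 + 17×120 + 14×100 + 12×30 = 14000.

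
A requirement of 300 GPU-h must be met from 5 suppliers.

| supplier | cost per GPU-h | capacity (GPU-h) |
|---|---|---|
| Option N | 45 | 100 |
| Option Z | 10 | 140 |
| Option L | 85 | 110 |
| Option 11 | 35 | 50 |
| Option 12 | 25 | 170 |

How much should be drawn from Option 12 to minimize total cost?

160

Fill from the cheapest supplier first.
Take 140 from Option Z at 10 ; need 160 more.
Option 12 (25): take the remaining 160 ; done.
Option 11, Option N, Option L: unused.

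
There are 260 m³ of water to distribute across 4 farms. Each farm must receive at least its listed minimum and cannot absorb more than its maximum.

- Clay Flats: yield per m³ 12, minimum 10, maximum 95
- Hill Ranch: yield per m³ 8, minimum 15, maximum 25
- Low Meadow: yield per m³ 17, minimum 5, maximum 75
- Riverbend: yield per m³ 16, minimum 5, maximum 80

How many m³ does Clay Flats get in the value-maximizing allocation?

Meeting every minimum uses 10+15+5+5 = 35 m³, leaving 225.
Rank by yield per m³: Low Meadow 17 > Riverbend 16 > Clay Flats 12 > Hill Ranch 8.
Give Low Meadow 70 more to hit its cap of 75 — 155 left.
Riverbend takes 75 more to reach its cap of 80 — 80 left.
Clay Flats: +80 (room for 85) → 90. Pool exhausted.

90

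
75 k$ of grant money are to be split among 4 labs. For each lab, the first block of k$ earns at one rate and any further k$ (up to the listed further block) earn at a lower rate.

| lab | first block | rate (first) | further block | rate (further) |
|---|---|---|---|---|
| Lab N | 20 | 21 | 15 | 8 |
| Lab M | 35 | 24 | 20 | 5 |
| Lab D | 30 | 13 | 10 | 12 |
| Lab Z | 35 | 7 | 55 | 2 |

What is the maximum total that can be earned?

Rank every tier by rate: Lab M/T1 24 > Lab N/T1 21 > Lab D/T1 13 > Lab D/T2 12 > Lab N/T2 8 > Lab Z/T1 7 > Lab M/T2 5 > Lab Z/T2 2.
Lab M T1 at 24: fill all 35 — 40 left.
Lab N T1 at 21: fill all 20 — 20 left.
Lab D/T1: +20 of 30 at 13; pool empty.
Total = 24×35 + 21×20 + 13×20 = 1520.

1520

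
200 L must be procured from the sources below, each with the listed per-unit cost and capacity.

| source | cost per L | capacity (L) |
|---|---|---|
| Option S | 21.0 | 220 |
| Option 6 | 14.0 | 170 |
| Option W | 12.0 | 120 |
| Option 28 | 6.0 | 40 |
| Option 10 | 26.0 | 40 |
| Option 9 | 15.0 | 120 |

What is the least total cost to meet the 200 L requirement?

Cheapest first:
Take 40 from Option 28 at 6.0 → need 160 more.
Take 120 from Option W at 12.0 → need 40 more.
Option 6 at 14.0: take 40 of its 170 → requirement met.
Option 9, Option S, Option 10: unused.
Cost = 40×6.0 + 120×12.0 + 40×14.0 = 2240.

2240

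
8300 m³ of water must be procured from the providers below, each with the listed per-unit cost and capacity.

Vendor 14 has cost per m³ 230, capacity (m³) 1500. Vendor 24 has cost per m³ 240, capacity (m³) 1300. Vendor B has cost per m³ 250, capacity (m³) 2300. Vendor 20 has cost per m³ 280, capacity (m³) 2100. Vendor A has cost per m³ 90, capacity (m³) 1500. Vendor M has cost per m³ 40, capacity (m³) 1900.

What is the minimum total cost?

1393000

Fill from the cheapest provider first.
Vendor M (40): use full 1900 — 6400 m³ to go.
Vendor A (90): use full 1500 — 4900 m³ to go.
Take 1500 from Vendor 14 at 230 — need 3400 more.
Vendor 24 (240): use full 1300 — 2100 m³ to go.
Take 2100 from Vendor B at 250 to finish.
Vendor 20: unused.
Cost = 1900×40 + 1500×90 + 1500×230 + 1300×240 + 2100×250 = 1393000.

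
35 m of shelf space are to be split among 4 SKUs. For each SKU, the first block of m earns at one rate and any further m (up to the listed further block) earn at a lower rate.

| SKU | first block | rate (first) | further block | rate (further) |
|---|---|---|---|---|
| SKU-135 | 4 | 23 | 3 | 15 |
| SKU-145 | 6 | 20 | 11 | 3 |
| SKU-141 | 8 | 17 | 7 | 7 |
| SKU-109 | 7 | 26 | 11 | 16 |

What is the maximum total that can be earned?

690

Treat each block as its own option and order by rate: SKU-109/tier1 26 > SKU-135/tier1 23 > SKU-145/tier1 20 > SKU-141/tier1 17 > SKU-109/tier2 16 > SKU-135/tier2 15 > SKU-141/tier2 7 > SKU-145/tier2 3.
Fill SKU-109 tier1 block (7 at 26) → 28 left.
Fill SKU-135 tier1 block (4 at 23) → 24 left.
SKU-145/tier1 (20): +6 → 18 left.
SKU-141/tier1 (17): +8 → 10 left.
SKU-109/tier2: +10 of 11 at 16; pool empty.
Total = 26×7 + 23×4 + 20×6 + 17×8 + 16×10 = 690.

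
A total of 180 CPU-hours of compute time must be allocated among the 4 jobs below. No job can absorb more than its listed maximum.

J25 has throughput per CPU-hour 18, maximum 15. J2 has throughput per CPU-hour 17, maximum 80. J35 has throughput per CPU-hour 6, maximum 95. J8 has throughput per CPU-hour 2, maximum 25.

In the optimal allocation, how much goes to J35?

85

Highest throughput per CPU-hour first: J25 18 > J2 17 > J35 6 > J8 2.
J25 takes 15 to reach its cap of 15 → 165 left.
J2 takes 80 to reach its cap of 80 → 85 left.
J35 has room for 95 but only 85 remain, so it gets 85.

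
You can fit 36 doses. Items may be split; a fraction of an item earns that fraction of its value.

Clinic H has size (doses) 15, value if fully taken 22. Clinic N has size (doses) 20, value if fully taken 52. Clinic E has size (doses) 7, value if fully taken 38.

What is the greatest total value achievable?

103.2

Best value per unit of size first: Clinic E 38/7≈5.43, Clinic N 52/20≈2.6, Clinic H 22/15≈1.47.
All 7 doses of Clinic E fit (value 38) — 29 remain.
All 20 doses of Clinic N fit (value 52) — 9 remain.
Fill the last 9 doses with part of Clinic H: 9/15 of it earns 13.2.
Total value = 103.2.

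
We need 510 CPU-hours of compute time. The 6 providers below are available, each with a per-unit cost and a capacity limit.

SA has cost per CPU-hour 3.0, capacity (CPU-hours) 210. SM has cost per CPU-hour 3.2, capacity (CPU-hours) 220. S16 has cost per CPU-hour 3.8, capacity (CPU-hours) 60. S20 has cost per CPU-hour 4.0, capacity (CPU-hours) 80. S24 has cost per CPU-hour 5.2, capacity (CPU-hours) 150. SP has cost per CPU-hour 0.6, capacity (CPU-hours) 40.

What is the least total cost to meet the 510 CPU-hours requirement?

Fill from the cheapest provider first.
SP at 0.6: take all 40 CPU-hours — 470 still needed.
Take 210 from SA at 3.0 — need 260 more.
SM (3.2): use full 220 — 40 CPU-hours to go.
Take 40 from S16 at 3.8 to finish.
S20, S24: unused.
Cost = 40×0.6 + 210×3.0 + 220×3.2 + 40×3.8 = 1510.

1510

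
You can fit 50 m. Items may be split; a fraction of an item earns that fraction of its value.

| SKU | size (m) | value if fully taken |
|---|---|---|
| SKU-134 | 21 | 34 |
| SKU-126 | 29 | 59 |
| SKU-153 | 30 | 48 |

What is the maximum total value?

93

Sort by value density: SKU-126 59/29≈2.03, SKU-134 34/21≈1.62, SKU-153 48/30≈1.6.
All 29 m of SKU-126 fit (value 59) — 21 remain.
Take all of SKU-134 (21 m, value 34) — 0 m left.
Total value = 93.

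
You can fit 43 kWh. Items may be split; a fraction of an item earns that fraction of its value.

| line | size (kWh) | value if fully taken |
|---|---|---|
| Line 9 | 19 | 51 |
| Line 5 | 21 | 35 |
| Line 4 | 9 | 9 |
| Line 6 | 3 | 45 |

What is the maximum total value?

131

Best value per unit of size first: Line 6 45/3≈15, Line 9 51/19≈2.68, Line 5 35/21≈1.67, Line 4 9/9≈1.
Take all of Line 6 (3 kWh, value 45) → 40 kWh left.
All 19 kWh of Line 9 fit (value 51) → 21 remain.
Take all of Line 5 (21 kWh, value 35) → 0 kWh left.
Total value = 131.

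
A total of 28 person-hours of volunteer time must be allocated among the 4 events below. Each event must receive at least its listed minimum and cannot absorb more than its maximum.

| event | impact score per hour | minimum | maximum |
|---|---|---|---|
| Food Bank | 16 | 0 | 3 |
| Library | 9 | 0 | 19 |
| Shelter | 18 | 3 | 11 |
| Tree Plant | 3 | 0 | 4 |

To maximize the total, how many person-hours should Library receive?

Meeting every minimum uses 0+0+3+0 = 3 person-hours, leaving 25.
Highest impact score per hour first: Shelter 18 > Food Bank 16 > Library 9 > Tree Plant 3.
Shelter: +8 to 11 (cap) → 17 left.
Food Bank: +3 to 3 (cap) → 14 left.
Library has room for 19 more but only 14 remain, so it gets 14.

14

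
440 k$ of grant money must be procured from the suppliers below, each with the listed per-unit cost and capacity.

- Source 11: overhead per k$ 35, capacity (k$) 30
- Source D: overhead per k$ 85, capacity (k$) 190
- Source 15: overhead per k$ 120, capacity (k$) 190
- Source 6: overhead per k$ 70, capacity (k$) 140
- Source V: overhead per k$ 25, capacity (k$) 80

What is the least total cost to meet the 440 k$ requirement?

Cheapest first:
Source V at 25: take all 80 k$ — 360 still needed.
Source 11 at 35: take all 30 k$ — 330 still needed.
Source 6 at 70: take all 140 k$ — 190 still needed.
Take 190 from Source D at 85 — need 0 more.
Source 15: unused.
Cost = 80×25 + 30×35 + 140×70 + 190×85 = 29000.

29000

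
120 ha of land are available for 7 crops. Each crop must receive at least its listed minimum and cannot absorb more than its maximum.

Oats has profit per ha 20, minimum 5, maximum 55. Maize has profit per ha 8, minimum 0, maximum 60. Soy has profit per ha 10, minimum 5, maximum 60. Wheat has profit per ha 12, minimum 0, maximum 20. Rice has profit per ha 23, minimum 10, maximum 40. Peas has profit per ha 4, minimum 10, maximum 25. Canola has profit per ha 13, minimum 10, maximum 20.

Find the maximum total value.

2240

Meeting every minimum uses 5+0+5+0+10+10+10 = 40 ha, leaving 80.
Order the crops by profit per ha: Rice 23 > Oats 20 > Canola 13 > Wheat 12 > Soy 10 > Maize 8 > Peas 4.
Give Rice 30 more to hit its cap of 40 ; 50 left.
Oats: +50 to 55 (cap) ; 0 left.
Total = 20×55 + 10×5 + 23×40 + 4×10 + 13×10 = 2240.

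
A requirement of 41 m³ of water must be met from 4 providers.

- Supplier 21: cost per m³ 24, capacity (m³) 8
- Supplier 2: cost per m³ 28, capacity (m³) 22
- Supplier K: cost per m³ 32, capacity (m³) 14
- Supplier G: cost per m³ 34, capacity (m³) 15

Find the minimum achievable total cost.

Use providers in increasing cost order.
Supplier 21 (24): use full 8 → 33 m³ to go.
Supplier 2 (28): use full 22 → 11 m³ to go.
Supplier K at 32: take 11 of its 14 → requirement met.
Supplier G: unused.
Cost = 8×24 + 22×28 + 11×32 = 1160.

1160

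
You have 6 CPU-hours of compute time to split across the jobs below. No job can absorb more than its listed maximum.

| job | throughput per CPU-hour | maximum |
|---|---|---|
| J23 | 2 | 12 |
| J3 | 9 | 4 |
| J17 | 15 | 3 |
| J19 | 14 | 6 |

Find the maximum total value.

87

Rank by throughput per CPU-hour: J17 15 > J19 14 > J3 9 > J23 2.
Give J17 3 to hit its cap of 3 — 3 left.
J19: +3 (room for 6) → 3. Pool exhausted.
Total = 15×3 + 14×3 = 87.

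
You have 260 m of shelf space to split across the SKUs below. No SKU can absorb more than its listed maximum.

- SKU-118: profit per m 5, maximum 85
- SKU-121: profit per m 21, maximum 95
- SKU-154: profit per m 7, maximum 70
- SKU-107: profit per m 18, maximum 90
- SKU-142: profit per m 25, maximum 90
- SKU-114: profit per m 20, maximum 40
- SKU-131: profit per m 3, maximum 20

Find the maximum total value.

Highest profit per m first: SKU-142 25 > SKU-121 21 > SKU-114 20 > SKU-107 18 > SKU-154 7 > SKU-118 5 > SKU-131 3.
SKU-142: +90 to 90 (cap) ; 170 left.
SKU-121: +95 to 95 (cap) ; 75 left.
SKU-114 takes 40 to reach its cap of 40 ; 35 left.
SKU-107 has room for 90 but only 35 remain, so it gets 35.
Total = 21×95 + 18×35 + 25×90 + 20×40 = 5675.

5675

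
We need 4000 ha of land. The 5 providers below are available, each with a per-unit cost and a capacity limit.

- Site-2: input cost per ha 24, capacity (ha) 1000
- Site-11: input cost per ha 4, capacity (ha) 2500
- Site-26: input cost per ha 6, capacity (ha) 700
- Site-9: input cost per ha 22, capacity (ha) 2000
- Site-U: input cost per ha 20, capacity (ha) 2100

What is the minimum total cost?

30200

Fill from the cheapest provider first.
Take 2500 from Site-11 at 4 → need 1500 more.
Take 700 from Site-26 at 6 → need 800 more.
Site-U (20): take the remaining 800 → done.
Site-9, Site-2: unused.
Cost = 2500×4 + 700×6 + 800×20 = 30200.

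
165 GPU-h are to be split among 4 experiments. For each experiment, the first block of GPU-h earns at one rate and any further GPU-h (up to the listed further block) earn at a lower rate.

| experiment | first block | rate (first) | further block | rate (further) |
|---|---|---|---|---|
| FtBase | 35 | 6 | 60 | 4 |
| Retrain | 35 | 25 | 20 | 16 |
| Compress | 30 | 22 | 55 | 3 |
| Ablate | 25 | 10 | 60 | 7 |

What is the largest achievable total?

Treat each block as its own option and order by rate: Retrain/T1 25 > Compress/T1 22 > Retrain/T2 16 > Ablate/T1 10 > Ablate/T2 7 > FtBase/T1 6 > FtBase/T2 4 > Compress/T2 3.
Retrain T1 at 25: fill all 35 — 130 left.
Compress/T1 (22): +30 — 100 left.
Retrain/T2 (16): +20 — 80 left.
Ablate/T1 (10): +25 — 55 left.
55 remain; put them into Ablate T2 at 7.
Total = 25×35 + 22×30 + 16×20 + 10×25 + 7×55 = 2490.

2490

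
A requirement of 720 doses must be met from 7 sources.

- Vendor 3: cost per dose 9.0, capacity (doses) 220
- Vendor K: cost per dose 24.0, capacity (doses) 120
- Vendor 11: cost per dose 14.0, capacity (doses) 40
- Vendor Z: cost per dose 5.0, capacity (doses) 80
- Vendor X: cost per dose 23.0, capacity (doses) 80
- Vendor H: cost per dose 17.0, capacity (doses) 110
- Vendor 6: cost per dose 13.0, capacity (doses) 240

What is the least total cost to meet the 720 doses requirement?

Use sources in increasing cost order.
Vendor Z at 5.0: take all 80 doses → 640 still needed.
Vendor 3 (9.0): use full 220 → 420 doses to go.
Vendor 6 at 13.0: take all 240 doses → 180 still needed.
Vendor 11 at 14.0: take all 40 doses → 140 still needed.
Vendor H (17.0): use full 110 → 30 doses to go.
Take 30 from Vendor X at 23.0 to finish.
Vendor K: unused.
Cost = 80×5.0 + 220×9.0 + 240×13.0 + 40×14.0 + 110×17.0 + 30×23.0 = 8620.

8620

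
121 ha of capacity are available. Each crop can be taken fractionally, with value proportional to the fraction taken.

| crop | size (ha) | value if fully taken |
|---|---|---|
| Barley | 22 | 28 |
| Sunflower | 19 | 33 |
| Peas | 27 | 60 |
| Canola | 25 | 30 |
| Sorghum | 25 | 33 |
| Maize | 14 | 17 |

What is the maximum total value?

187.8

Best value per unit of size first: Peas 60/27≈2.22, Sunflower 33/19≈1.74, Sorghum 33/25≈1.32, Barley 28/22≈1.27, Maize 17/14≈1.21, Canola 30/25≈1.2.
Take all of Peas (27 ha, value 60) — 94 ha left.
Sunflower: take in full, 19 ha for value 33 — 75 left.
All 25 ha of Sorghum fit (value 33) — 50 remain.
Take all of Barley (22 ha, value 28) — 28 ha left.
Take all of Maize (14 ha, value 17) — 14 ha left.
14 ha left: a 14/25 share of Canola gives 30×14/25 = 16.8.
Total value = 187.8.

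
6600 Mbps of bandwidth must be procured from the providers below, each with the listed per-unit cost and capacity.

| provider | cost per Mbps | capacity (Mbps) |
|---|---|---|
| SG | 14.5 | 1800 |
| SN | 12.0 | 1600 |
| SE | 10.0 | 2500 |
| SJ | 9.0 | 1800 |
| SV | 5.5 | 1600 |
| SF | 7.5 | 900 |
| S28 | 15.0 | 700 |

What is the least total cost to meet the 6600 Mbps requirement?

Cheapest first:
Take 1600 from SV at 5.5 ; need 5000 more.
SF (7.5): use full 900 ; 4100 Mbps to go.
SJ (9.0): use full 1800 ; 2300 Mbps to go.
SE (10.0): take the remaining 2300 ; done.
SN, SG, S28: unused.
Cost = 1600×5.5 + 900×7.5 + 1800×9.0 + 2300×10.0 = 54750.

54750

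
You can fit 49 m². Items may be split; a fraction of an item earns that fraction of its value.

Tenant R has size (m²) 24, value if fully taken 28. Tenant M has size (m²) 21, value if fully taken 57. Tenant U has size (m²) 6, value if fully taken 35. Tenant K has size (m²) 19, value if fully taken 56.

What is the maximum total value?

151.5

Best value per unit of size first: Tenant U 35/6≈5.83, Tenant K 56/19≈2.95, Tenant M 57/21≈2.71, Tenant R 28/24≈1.17.
Take all of Tenant U (6 m², value 35) ; 43 m² left.
Take all of Tenant K (19 m², value 56) ; 24 m² left.
Take all of Tenant M (21 m², value 57) ; 3 m² left.
Only 3 m² remain; take 3/24 of Tenant R for value 28×3/24 = 3.5.
Total value = 151.5.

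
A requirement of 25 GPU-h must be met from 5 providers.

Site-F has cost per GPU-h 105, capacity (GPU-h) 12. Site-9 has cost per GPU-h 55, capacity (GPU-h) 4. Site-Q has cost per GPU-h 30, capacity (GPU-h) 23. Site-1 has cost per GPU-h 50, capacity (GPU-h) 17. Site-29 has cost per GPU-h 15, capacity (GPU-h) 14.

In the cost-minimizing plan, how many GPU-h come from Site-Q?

11

Use providers in increasing cost order.
Site-29 (15): use full 14 ; 11 GPU-h to go.
Site-Q (30): take the remaining 11 ; done.
Site-1, Site-9, Site-F: unused.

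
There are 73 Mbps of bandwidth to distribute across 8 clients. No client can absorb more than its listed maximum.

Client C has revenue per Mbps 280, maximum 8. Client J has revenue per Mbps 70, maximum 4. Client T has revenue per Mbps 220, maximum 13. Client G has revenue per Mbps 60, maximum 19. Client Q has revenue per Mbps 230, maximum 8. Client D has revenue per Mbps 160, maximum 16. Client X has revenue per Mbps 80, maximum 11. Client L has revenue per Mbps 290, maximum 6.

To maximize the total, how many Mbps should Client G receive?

7

Rank by revenue per Mbps: Client L 290 > Client C 280 > Client Q 230 > Client T 220 > Client D 160 > Client X 80 > Client J 70 > Client G 60.
Give Client L 6 to hit its cap of 6 — 67 left.
Client C: +8 to 8 (cap) — 59 left.
Client Q: +8 to 8 (cap) — 51 left.
Client T takes 13 to reach its cap of 13 — 38 left.
Give Client D 16 to hit its cap of 16 — 22 left.
Client X takes 11 to reach its cap of 11 — 11 left.
Client J: +4 to 4 (cap) — 7 left.
Client G has room for 19 but only 7 remain, so it gets 7.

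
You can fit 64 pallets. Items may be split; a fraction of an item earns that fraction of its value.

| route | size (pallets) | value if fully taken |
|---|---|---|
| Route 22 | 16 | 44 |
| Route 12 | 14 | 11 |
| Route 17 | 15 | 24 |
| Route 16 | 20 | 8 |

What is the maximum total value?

86.6

Rank by value-to-size ratio: Route 22 44/16≈2.75, Route 17 24/15≈1.6, Route 12 11/14≈0.786, Route 16 8/20≈0.4.
Route 22: take in full, 16 pallets for value 44 — 48 left.
Take all of Route 17 (15 pallets, value 24) — 33 pallets left.
All 14 pallets of Route 12 fit (value 11) — 19 remain.
Fill the last 19 pallets with part of Route 16: 19/20 of it earns 7.6.
Total value = 86.6.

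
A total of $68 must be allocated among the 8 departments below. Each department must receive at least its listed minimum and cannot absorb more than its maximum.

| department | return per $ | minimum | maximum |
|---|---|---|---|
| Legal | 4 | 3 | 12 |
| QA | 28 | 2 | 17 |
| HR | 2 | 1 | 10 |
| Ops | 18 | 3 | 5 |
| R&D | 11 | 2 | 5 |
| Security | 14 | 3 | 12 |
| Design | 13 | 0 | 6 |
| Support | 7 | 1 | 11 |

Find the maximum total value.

Meeting every minimum uses 3+2+1+3+2+3+0+1 = 15 $, leaving 53.
Highest return per $ first: QA 28 > Ops 18 > Security 14 > Design 13 > R&D 11 > Support 7 > Legal 4 > HR 2.
QA takes 15 more to reach its cap of 17 — 38 left.
Ops: +2 to 5 (cap) — 36 left.
Give Security 9 more to hit its cap of 12 — 27 left.
Give Design 6 more to hit its cap of 6 — 21 left.
Give R&D 3 more to hit its cap of 5 — 18 left.
Support: +10 to 11 (cap) — 8 left.
Legal has room for 9 more but only 8 remain, so it gets 11.
Total = 4×11 + 28×17 + 2×1 + 18×5 + 11×5 + 14×12 + 13×6 + 7×11 = 990.

990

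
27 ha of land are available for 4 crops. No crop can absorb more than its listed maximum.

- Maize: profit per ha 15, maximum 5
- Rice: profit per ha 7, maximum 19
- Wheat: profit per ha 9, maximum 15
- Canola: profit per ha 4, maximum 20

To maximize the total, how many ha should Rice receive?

Rank by profit per ha: Maize 15 > Wheat 9 > Rice 7 > Canola 4.
Maize takes 5 to reach its cap of 5 → 22 left.
Wheat takes 15 to reach its cap of 15 → 7 left.
Rice: +7 (room for 19) → 7. Pool exhausted.

7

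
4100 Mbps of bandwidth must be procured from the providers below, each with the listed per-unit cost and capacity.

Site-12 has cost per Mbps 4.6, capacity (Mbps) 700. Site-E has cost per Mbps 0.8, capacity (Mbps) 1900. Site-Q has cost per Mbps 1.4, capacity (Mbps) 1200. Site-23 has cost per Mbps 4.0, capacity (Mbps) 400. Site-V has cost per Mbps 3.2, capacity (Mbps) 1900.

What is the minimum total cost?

Fill from the cheapest provider first.
Site-E (0.8): use full 1900 → 2200 Mbps to go.
Site-Q (1.4): use full 1200 → 1000 Mbps to go.
Site-V (3.2): take the remaining 1000 → done.
Site-23, Site-12: unused.
Cost = 1900×0.8 + 1200×1.4 + 1000×3.2 = 6400.

6400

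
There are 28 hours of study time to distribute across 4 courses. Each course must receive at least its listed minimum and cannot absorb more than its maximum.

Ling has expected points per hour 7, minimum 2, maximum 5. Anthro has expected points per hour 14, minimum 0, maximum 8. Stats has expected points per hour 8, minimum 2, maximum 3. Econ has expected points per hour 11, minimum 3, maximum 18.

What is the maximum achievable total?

Meeting every minimum uses 2+0+2+3 = 7 hours, leaving 21.
Rank by expected points per hour: Anthro 14 > Econ 11 > Stats 8 > Ling 7.
Anthro takes 8 more to reach its cap of 8 ; 13 left.
Econ has room for 15 more but only 13 remain, so it gets 16.
Total = 7×2 + 14×8 + 8×2 + 11×16 = 318.

318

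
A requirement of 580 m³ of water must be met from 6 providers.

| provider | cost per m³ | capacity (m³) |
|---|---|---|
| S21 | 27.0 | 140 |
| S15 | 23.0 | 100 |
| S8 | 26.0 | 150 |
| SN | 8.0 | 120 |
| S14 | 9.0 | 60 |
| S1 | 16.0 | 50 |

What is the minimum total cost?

Fill from the cheapest provider first.
SN (8.0): use full 120 — 460 m³ to go.
S14 at 9.0: take all 60 m³ — 400 still needed.
S1 at 16.0: take all 50 m³ — 350 still needed.
S15 at 23.0: take all 100 m³ — 250 still needed.
Take 150 from S8 at 26.0 — need 100 more.
Take 100 from S21 at 27.0 to finish.
Cost = 120×8.0 + 60×9.0 + 50×16.0 + 100×23.0 + 150×26.0 + 100×27.0 = 11200.

11200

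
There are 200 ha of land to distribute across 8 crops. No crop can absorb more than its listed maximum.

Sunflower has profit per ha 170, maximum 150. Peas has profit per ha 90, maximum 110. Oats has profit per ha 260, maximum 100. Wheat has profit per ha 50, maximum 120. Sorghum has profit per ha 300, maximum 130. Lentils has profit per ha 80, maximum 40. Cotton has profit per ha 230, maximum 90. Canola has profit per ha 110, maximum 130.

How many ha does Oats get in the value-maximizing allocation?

70

Rank by profit per ha: Sorghum 300 > Oats 260 > Cotton 230 > Sunflower 170 > Canola 110 > Peas 90 > Lentils 80 > Wheat 50.
Sorghum: +130 to 130 (cap) — 70 left.
Only 70 left; Oats takes them to reach 70.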